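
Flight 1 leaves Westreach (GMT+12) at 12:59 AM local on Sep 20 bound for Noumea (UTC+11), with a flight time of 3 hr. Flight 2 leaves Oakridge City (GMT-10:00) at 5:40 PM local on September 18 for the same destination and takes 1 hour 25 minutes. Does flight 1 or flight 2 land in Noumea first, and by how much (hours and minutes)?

Flight 1 in UTC: 12:59 AM − 12:00 = 12:59 PM on Sep 19.
+3 hours → arrive 3:59 PM UTC on Sep 19.
Flight 2 in UTC: 5:40 PM + 10:00 = 3:40 AM on Sep 19.
+1 hour and 25 minutes → arrive 5:05 AM UTC on Sep 19.
Flight 2 lands earlier by 10 hours 54 minutes.

the second, by 10 hours 54 minutes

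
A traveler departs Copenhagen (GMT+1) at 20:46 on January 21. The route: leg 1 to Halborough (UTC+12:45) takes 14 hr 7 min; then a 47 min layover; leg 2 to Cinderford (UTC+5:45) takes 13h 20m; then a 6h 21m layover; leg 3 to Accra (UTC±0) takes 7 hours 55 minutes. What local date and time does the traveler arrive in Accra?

Convert departure to UTC: 20:46 − 1:00 = 19:46 UTC on Jan 21.
Add 14 hours 7 minutes leg 1 → 09:53 UTC (Jan 22).
Add 47 minutes layover in Halborough → 10:40 UTC.
Add 13 hours and 20 minutes leg 2 → 00:00 UTC (Jan 23).
Add 6 hours 21 minutes layover in Cinderford → 06:21 UTC.
Add 7 hours 55 minutes leg 3 → 14:16 UTC.
Accra is UTC+0, so local arrival is the same: 14:16 on Jan 23.

14:16 on January 23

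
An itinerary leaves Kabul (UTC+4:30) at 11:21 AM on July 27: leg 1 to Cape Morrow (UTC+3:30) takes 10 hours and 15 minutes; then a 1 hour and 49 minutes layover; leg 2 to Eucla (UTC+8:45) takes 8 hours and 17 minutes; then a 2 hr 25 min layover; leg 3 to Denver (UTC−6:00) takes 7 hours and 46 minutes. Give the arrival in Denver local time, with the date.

7:23 AM on July 28

Convert departure to UTC: 11:21 AM − 4:30 = 6:51 AM UTC on Jul 27.
Add 10 hours and 15 minutes leg 1 → 5:06 PM UTC.
Add 1 hour and 49 minutes layover in Cape Morrow → 6:55 PM UTC.
Add 8 hours 17 minutes leg 2 → 3:12 AM UTC (Jul 28).
Add 2 hours 25 minutes layover in Eucla → 5:37 AM UTC.
Add 7 hours and 46 minutes leg 3 → 1:23 PM UTC.
Denver is UTC−6:00, so local arrival = 1:23 PM − 6:00 = 7:23 AM on Jul 28.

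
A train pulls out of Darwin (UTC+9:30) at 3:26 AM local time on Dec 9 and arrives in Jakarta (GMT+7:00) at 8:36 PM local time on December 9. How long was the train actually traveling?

Departure in UTC: 3:26 AM − 9:30 = 5:56 PM on Dec 8.
Arrival in UTC: 8:36 PM − 7:00 = 1:36 PM on Dec 9.
Elapsed = 1:36 PM − 5:56 PM (+1 day) = 19 hours 40 minutes.

19 hours 40 minutes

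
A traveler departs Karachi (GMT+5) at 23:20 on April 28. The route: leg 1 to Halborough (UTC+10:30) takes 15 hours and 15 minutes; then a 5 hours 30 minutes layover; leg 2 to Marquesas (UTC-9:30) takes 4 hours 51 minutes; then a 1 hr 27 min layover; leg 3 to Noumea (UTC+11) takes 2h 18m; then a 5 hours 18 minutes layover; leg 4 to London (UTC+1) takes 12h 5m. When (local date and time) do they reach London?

18:04 on Apr 30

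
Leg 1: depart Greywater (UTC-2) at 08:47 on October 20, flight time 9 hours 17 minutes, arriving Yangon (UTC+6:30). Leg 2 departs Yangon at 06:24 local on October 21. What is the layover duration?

Convert departure to UTC: 08:47 + 2:00 = 10:47 UTC on Oct 20.
Add 9 hours and 17 minutes flight time → 20:04 UTC.
Yangon is UTC+6:30, so local arrival = 20:04 + 6:30 = 02:34 on Oct 21.
Layover = 06:24 − 02:34 = 3 hours 50 minutes.

3 hours 50 minutes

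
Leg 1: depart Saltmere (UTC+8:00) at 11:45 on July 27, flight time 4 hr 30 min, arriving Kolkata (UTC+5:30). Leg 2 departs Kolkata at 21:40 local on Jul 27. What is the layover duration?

7 hours 55 minutes

Convert departure to UTC: 11:45 − 8:00 = 03:45 UTC on Jul 27.
Add 4 hours 30 minutes flight time → 08:15 UTC.
Kolkata is UTC+5:30, so local arrival = 08:15 + 5:30 = 13:45 on Jul 27.
Layover = 21:40 − 13:45 = 7 hours 55 minutes.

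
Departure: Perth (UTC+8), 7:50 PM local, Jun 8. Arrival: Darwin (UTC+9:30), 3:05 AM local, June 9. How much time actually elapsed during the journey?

5 hours 45 minutes

Departure in UTC: 7:50 PM − 8:00 = 11:50 AM on Jun 8.
Arrival in UTC: 3:05 AM − 9:30 = 5:35 PM on Jun 8.
Elapsed = 5:35 PM − 11:50 AM = 5 hours 45 minutes.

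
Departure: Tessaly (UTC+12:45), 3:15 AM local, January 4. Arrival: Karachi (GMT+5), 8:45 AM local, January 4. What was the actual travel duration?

13 hours 15 minutes

Departure in UTC: 3:15 AM − 12:45 = 2:30 PM on Jan 3.
Arrival in UTC: 8:45 AM − 5:00 = 3:45 AM on Jan 4.
Elapsed = 3:45 AM − 2:30 PM (+1 day) = 13 hours 15 minutes.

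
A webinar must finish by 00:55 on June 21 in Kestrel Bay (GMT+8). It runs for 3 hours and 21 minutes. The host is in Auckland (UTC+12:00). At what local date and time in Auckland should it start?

01:34 on June 21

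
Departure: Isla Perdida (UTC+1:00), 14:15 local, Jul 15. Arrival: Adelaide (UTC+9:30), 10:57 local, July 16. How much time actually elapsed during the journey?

Departure in UTC: 14:15 − 1:00 = 13:15 on Jul 15.
Arrival in UTC: 10:57 − 9:30 = 01:27 on Jul 16.
Elapsed = 01:27 − 13:15 (+1 day) = 12 hours 12 minutes.

12 hours 12 minutes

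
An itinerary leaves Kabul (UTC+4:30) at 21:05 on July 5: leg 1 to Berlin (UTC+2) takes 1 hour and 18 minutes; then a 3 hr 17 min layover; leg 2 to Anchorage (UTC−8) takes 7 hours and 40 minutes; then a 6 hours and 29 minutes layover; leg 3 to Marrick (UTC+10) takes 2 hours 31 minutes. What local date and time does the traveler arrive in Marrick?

23:50 on Jul 6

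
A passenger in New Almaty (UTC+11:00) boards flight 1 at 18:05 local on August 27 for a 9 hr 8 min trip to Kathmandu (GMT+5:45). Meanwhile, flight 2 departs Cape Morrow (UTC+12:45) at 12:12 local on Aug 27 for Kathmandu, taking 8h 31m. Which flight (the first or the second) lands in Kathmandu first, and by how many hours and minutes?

Flight 1 in UTC: 18:05 − 11:00 = 07:05 on Aug 27.
+9 hours 8 minutes → arrive 16:13 UTC on Aug 27.
Flight 2 in UTC: 12:12 − 12:45 = 23:27 on Aug 26.
+8 hours 31 minutes → arrive 07:58 UTC on Aug 27.
Flight 2 lands earlier by 8 hours 15 minutes.

the second, by 8 hours 15 minutes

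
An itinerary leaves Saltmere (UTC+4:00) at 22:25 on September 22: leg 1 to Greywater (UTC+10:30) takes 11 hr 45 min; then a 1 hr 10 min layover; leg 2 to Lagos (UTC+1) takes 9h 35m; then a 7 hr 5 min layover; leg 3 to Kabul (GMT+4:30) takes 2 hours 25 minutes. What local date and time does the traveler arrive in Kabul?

Convert departure to UTC: 22:25 − 4:00 = 18:25 UTC on Sep 22.
Add 11 hours and 45 minutes leg 1 → 06:10 UTC (Sep 23).
Add 1 hour 10 minutes layover in Greywater → 07:20 UTC.
Add 9 hours 35 minutes leg 2 → 16:55 UTC.
Add 7 hours 5 minutes layover in Lagos → 00:00 UTC (Sep 24).
Add 2 hours and 25 minutes leg 3 → 02:25 UTC.
Kabul is UTC+4:30, so local arrival = 02:25 + 4:30 = 06:55 on Sep 24.

06:55 on Sep 24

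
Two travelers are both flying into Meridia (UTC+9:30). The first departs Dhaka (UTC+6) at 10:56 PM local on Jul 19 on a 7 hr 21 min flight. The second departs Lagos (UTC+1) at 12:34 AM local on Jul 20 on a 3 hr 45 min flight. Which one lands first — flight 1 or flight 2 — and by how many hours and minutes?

the first, by 3 hours 2 minutes

Flight 1 in UTC: 10:56 PM − 6:00 = 4:56 PM on Jul 19.
+7 hours 21 minutes → arrive 12:17 AM UTC on Jul 20.
Flight 2 in UTC: 12:34 AM − 1:00 = 11:34 PM on Jul 19.
+3 hours and 45 minutes → arrive 3:19 AM UTC on Jul 20.
Flight 1 lands earlier by 3 hours 2 minutes.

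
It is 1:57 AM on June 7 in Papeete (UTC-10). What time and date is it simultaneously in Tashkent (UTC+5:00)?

4:57 PM on June 7

In UTC: 1:57 AM + 10:00 = 11:57 AM on Jun 7.
Tashkent is UTC+5:00: 11:57 AM + 5:00 = 4:57 PM on Jun 7.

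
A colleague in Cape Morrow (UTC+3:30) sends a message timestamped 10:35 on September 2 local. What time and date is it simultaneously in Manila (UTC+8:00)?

In UTC: 10:35 − 3:30 = 07:05 on Sep 2.
Manila is UTC+8:00: 07:05 + 8:00 = 15:05 on Sep 2.

15:05 on September 2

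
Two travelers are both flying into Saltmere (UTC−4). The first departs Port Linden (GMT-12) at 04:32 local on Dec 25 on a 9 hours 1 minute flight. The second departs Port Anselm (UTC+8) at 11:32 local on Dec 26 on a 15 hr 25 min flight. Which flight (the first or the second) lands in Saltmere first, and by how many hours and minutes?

the first, by 17 hours 24 minutes

Flight 1 in UTC: 04:32 + 12:00 = 16:32 on Dec 25.
+9 hours 1 minute → arrive 01:33 UTC on Dec 26.
Flight 2 in UTC: 11:32 − 8:00 = 03:32 on Dec 26.
+15 hours and 25 minutes → arrive 18:57 UTC on Dec 26.
Flight 1 lands earlier by 17 hours 24 minutes.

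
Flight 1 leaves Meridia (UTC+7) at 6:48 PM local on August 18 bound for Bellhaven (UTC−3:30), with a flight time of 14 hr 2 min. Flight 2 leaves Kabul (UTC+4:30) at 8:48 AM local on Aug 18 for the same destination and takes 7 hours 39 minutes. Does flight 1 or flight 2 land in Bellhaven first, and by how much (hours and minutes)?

the second, by 13 hours 53 minutes

Flight 1 in UTC: 6:48 PM − 7:00 = 11:48 AM on Aug 18.
+14 hours 2 minutes → arrive 1:50 AM UTC on Aug 19.
Flight 2 in UTC: 8:48 AM − 4:30 = 4:18 AM on Aug 18.
+7 hours and 39 minutes → arrive 11:57 AM UTC on Aug 18.
Flight 2 lands earlier by 13 hours 53 minutes.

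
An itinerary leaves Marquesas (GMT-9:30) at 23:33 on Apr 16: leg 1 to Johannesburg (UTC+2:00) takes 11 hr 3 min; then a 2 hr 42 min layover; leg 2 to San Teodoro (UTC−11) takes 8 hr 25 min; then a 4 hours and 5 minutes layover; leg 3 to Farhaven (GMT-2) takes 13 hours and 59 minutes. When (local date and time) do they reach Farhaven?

Convert departure to UTC: 23:33 + 9:30 = 09:03 UTC on Apr 17.
Add 11 hours and 3 minutes leg 1 → 20:06 UTC.
Add 2 hours and 42 minutes layover in Johannesburg → 22:48 UTC.
Add 8 hours and 25 minutes leg 2 → 07:13 UTC (Apr 18).
Add 4 hours 5 minutes layover in San Teodoro → 11:18 UTC.
Add 13 hours 59 minutes leg 3 → 01:17 UTC (Apr 19).
Farhaven is UTC−2:00, so local arrival = 01:17 − 2:00 = 23:17 on Apr 18.

23:17 on April 18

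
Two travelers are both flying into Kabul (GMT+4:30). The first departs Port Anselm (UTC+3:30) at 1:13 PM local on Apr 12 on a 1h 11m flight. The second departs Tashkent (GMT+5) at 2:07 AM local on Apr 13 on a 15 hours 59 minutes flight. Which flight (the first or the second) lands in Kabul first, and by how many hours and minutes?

the first, by 26 hours 12 minutes

Flight 1 in UTC: 1:13 PM − 3:30 = 9:43 AM on Apr 12.
+1 hour 11 minutes → arrive 10:54 AM UTC on Apr 12.
Flight 2 in UTC: 2:07 AM − 5:00 = 9:07 PM on Apr 12.
+15 hours 59 minutes → arrive 1:06 PM UTC on Apr 13.
Flight 1 lands earlier by 26 hours 12 minutes.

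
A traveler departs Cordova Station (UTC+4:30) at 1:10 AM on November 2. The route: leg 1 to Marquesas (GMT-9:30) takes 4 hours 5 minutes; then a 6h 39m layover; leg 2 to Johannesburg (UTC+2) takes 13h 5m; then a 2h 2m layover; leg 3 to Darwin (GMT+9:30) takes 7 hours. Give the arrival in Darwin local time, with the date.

3:01 PM on November 3

Convert departure to UTC: 1:10 AM − 4:30 = 8:40 PM UTC on Nov 1.
Add 4 hours and 5 minutes leg 1 → 12:45 AM UTC (Nov 2).
Add 6 hours and 39 minutes layover in Marquesas → 7:24 AM UTC.
Add 13 hours 5 minutes leg 2 → 8:29 PM UTC.
Add 2 hours and 2 minutes layover in Johannesburg → 10:31 PM UTC.
Add 7 hours leg 3 → 5:31 AM UTC (Nov 3).
Darwin is UTC+9:30, so local arrival = 5:31 AM + 9:30 = 3:01 PM on Nov 3.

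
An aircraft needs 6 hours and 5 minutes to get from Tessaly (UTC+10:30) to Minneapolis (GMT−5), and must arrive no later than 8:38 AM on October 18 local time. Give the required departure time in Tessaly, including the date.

Target arrival in UTC: 8:38 AM + 5:00 = 1:38 PM on Oct 18.
Subtract 6 hours 5 minutes → departure 7:33 AM UTC on Oct 18.
Tessaly is UTC+10:30: 7:33 AM + 10:30 = 6:03 PM on Oct 18.

6:03 PM on October 18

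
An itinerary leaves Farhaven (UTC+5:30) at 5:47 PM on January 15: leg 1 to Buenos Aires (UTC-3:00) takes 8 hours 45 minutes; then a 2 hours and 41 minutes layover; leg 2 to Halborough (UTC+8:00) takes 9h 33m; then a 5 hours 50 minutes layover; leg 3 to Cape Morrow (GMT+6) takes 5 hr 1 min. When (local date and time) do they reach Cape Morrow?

Convert departure to UTC: 5:47 PM − 5:30 = 12:17 PM UTC on Jan 15.
Add 8 hours and 45 minutes leg 1 → 9:02 PM UTC.
Add 2 hours 41 minutes layover in Buenos Aires → 11:43 PM UTC.
Add 9 hours and 33 minutes leg 2 → 9:16 AM UTC (Jan 16).
Add 5 hours and 50 minutes layover in Halborough → 3:06 PM UTC.
Add 5 hours and 1 minute leg 3 → 8:07 PM UTC.
Cape Morrow is UTC+6:00, so local arrival = 8:07 PM + 6:00 = 2:07 AM on Jan 17.

2:07 AM on January 17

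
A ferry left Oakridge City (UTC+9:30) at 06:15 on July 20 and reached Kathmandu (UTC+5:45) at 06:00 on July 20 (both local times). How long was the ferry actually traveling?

3 hours 30 minutes

Departure in UTC: 06:15 − 9:30 = 20:45 on Jul 19.
Arrival in UTC: 06:00 − 5:45 = 00:15 on Jul 20.
Elapsed = 00:15 − 20:45 (+1 day) = 3 hours 30 minutes.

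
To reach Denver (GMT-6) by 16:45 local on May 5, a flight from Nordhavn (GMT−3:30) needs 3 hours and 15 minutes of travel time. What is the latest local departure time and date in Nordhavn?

16:00 on May 5

Target arrival in UTC: 16:45 + 6:00 = 22:45 on May 5.
Subtract 3 hours 15 minutes → departure 19:30 UTC on May 5.
Nordhavn is UTC−3:30: 19:30 − 3:30 = 16:00 on May 5.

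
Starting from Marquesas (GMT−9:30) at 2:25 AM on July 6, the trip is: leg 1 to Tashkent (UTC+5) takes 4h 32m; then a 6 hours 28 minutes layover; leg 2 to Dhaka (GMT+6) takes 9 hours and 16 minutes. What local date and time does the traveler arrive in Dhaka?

Convert departure to UTC: 2:25 AM + 9:30 = 11:55 AM UTC on Jul 6.
Add 4 hours 32 minutes leg 1 → 4:27 PM UTC.
Add 6 hours and 28 minutes layover in Tashkent → 10:55 PM UTC.
Add 9 hours and 16 minutes leg 2 → 8:11 AM UTC (Jul 7).
Dhaka is UTC+6:00, so local arrival = 8:11 AM + 6:00 = 2:11 PM on Jul 7.

2:11 PM on Jul 7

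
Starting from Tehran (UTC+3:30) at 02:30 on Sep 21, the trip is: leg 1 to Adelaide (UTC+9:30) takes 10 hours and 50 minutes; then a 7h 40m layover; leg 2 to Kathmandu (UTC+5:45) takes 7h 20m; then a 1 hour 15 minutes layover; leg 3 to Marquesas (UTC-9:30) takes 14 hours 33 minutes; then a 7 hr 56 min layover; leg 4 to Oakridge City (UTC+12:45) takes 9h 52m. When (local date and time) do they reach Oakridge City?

Convert departure to UTC: 02:30 − 3:30 = 23:00 UTC on Sep 20.
Add 10 hours 50 minutes leg 1 → 09:50 UTC (Sep 21).
Add 7 hours and 40 minutes layover in Adelaide → 17:30 UTC.
Add 7 hours 20 minutes leg 2 → 00:50 UTC (Sep 22).
Add 1 hour 15 minutes layover in Kathmandu → 02:05 UTC.
Add 14 hours and 33 minutes leg 3 → 16:38 UTC.
Add 7 hours and 56 minutes layover in Marquesas → 00:34 UTC (Sep 23).
Add 9 hours and 52 minutes leg 4 → 10:26 UTC.
Oakridge City is UTC+12:45, so local arrival = 10:26 + 12:45 = 23:11 on Sep 23.

23:11 on Sep 23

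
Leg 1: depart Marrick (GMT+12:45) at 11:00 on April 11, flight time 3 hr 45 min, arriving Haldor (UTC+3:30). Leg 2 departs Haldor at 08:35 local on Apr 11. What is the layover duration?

Convert departure to UTC: 11:00 − 12:45 = 22:15 UTC on Apr 10.
Add 3 hours 45 minutes flight time → 02:00 UTC (Apr 11).
Haldor is UTC+3:30, so local arrival = 02:00 + 3:30 = 05:30 on Apr 11.
Layover = 08:35 − 05:30 = 3 hours 5 minutes.

3 hours 5 minutes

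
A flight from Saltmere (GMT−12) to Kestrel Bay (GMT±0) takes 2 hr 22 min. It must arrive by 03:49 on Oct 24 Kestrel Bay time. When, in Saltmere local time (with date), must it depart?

13:27 on Oct 23

Target arrival is already UTC: 03:49 on Oct 24.
Subtract 2 hours 22 minutes → departure 01:27 UTC on Oct 24.
Saltmere is UTC−12:00: 01:27 − 12:00 = 13:27 on Oct 23.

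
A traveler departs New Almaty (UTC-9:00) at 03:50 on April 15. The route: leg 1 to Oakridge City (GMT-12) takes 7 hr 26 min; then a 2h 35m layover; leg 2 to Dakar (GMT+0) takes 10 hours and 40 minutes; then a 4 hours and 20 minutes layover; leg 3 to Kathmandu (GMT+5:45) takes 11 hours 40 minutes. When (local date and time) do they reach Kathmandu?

07:16 on April 17

Convert departure to UTC: 03:50 + 9:00 = 12:50 UTC on Apr 15.
Add 7 hours and 26 minutes leg 1 → 20:16 UTC.
Add 2 hours and 35 minutes layover in Oakridge City → 22:51 UTC.
Add 10 hours and 40 minutes leg 2 → 09:31 UTC (Apr 16).
Add 4 hours 20 minutes layover in Dakar → 13:51 UTC.
Add 11 hours and 40 minutes leg 3 → 01:31 UTC (Apr 17).
Kathmandu is UTC+5:45, so local arrival = 01:31 + 5:45 = 07:16 on Apr 17.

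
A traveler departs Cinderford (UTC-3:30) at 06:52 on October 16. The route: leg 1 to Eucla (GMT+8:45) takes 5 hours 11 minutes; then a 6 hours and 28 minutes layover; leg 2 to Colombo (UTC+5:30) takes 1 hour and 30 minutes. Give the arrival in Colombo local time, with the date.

Convert departure to UTC: 06:52 + 3:30 = 10:22 UTC on Oct 16.
Add 5 hours and 11 minutes leg 1 → 15:33 UTC.
Add 6 hours 28 minutes layover in Eucla → 22:01 UTC.
Add 1 hour and 30 minutes leg 2 → 23:31 UTC.
Colombo is UTC+5:30, so local arrival = 23:31 + 5:30 = 05:01 on Oct 17.

05:01 on October 17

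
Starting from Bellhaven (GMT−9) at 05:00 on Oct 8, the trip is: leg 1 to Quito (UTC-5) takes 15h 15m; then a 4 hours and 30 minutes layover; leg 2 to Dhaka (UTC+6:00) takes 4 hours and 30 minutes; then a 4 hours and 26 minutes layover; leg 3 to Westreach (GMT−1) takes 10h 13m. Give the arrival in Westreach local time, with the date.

Convert departure to UTC: 05:00 + 9:00 = 14:00 UTC on Oct 8.
Add 15 hours 15 minutes leg 1 → 05:15 UTC (Oct 9).
Add 4 hours 30 minutes layover in Quito → 09:45 UTC.
Add 4 hours and 30 minutes leg 2 → 14:15 UTC.
Add 4 hours 26 minutes layover in Dhaka → 18:41 UTC.
Add 10 hours and 13 minutes leg 3 → 04:54 UTC (Oct 10).
Westreach is UTC−1:00, so local arrival = 04:54 − 1:00 = 03:54 on Oct 10.

03:54 on October 10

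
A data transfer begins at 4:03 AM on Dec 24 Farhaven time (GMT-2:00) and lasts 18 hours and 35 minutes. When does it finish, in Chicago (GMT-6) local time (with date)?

6:38 PM on December 24

Convert start to UTC: 4:03 AM + 2:00 = 6:03 AM UTC on Dec 24.
Add 18 hours 35 minutes duration → 12:38 AM UTC (Dec 25).
Chicago is UTC−6:00, so local end time = 12:38 AM − 6:00 = 6:38 PM on Dec 24.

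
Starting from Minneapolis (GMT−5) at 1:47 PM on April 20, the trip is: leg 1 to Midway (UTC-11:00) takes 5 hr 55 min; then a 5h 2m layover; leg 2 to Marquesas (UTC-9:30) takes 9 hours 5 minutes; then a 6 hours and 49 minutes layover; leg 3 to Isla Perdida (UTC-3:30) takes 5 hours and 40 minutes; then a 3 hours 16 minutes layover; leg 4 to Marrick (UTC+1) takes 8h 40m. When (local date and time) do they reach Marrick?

Convert departure to UTC: 1:47 PM + 5:00 = 6:47 PM UTC on Apr 20.
Add 5 hours 55 minutes leg 1 → 12:42 AM UTC (Apr 21).
Add 5 hours and 2 minutes layover in Midway → 5:44 AM UTC.
Add 9 hours and 5 minutes leg 2 → 2:49 PM UTC.
Add 6 hours 49 minutes layover in Marquesas → 9:38 PM UTC.
Add 5 hours and 40 minutes leg 3 → 3:18 AM UTC (Apr 22).
Add 3 hours 16 minutes layover in Isla Perdida → 6:34 AM UTC.
Add 8 hours and 40 minutes leg 4 → 3:14 PM UTC.
Marrick is UTC+1:00, so local arrival = 3:14 PM + 1:00 = 4:14 PM on Apr 22.

4:14 PM on Apr 22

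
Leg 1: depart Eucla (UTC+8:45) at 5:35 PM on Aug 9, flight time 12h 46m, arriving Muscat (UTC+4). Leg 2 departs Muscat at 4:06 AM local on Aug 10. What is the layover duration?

2 hours 30 minutes

Convert departure to UTC: 5:35 PM − 8:45 = 8:50 AM UTC on Aug 9.
Add 12 hours 46 minutes flight time → 9:36 PM UTC.
Muscat is UTC+4:00, so local arrival = 9:36 PM + 4:00 = 1:36 AM on Aug 10.
Layover = 4:06 AM − 1:36 AM = 2 hours 30 minutes.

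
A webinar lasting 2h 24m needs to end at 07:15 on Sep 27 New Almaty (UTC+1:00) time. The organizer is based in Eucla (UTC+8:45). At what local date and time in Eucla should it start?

Target end time in UTC: 07:15 − 1:00 = 06:15 on Sep 27.
Subtract 2 hours 24 minutes → start 03:51 UTC on Sep 27.
Eucla is UTC+8:45: 03:51 + 8:45 = 12:36 on Sep 27.

12:36 on Sep 27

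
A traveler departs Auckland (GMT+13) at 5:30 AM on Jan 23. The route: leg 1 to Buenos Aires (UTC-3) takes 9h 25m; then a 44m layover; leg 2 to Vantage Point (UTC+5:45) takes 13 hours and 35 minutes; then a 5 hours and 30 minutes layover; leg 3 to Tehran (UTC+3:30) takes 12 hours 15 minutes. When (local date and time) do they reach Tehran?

Convert departure to UTC: 5:30 AM − 13:00 = 4:30 PM UTC on Jan 22.
Add 9 hours 25 minutes leg 1 → 1:55 AM UTC (Jan 23).
Add 44 minutes layover in Buenos Aires → 2:39 AM UTC.
Add 13 hours and 35 minutes leg 2 → 4:14 PM UTC.
Add 5 hours 30 minutes layover in Vantage Point → 9:44 PM UTC.
Add 12 hours 15 minutes leg 3 → 9:59 AM UTC (Jan 24).
Tehran is UTC+3:30, so local arrival = 9:59 AM + 3:30 = 1:29 PM on Jan 24.

1:29 PM on Jan 24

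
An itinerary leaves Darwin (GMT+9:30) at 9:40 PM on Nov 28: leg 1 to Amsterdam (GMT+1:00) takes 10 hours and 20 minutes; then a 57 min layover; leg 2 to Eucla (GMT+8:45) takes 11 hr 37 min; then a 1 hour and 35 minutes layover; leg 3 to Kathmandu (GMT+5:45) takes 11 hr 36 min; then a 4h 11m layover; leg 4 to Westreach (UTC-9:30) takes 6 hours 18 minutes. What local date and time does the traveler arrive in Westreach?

1:14 AM on November 30

Convert departure to UTC: 9:40 PM − 9:30 = 12:10 PM UTC on Nov 28.
Add 10 hours and 20 minutes leg 1 → 10:30 PM UTC.
Add 57 minutes layover in Amsterdam → 11:27 PM UTC.
Add 11 hours and 37 minutes leg 2 → 11:04 AM UTC (Nov 29).
Add 1 hour 35 minutes layover in Eucla → 12:39 PM UTC.
Add 11 hours and 36 minutes leg 3 → 12:15 AM UTC (Nov 30).
Add 4 hours 11 minutes layover in Kathmandu → 4:26 AM UTC.
Add 6 hours and 18 minutes leg 4 → 10:44 AM UTC.
Westreach is UTC−9:30, so local arrival = 10:44 AM − 9:30 = 1:14 AM on Nov 30.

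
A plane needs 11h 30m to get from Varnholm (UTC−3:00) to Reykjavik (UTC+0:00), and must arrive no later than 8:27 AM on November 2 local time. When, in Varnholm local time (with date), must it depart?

Target arrival is already UTC: 8:27 AM on Nov 2.
Subtract 11 hours 30 minutes → departure 8:57 PM UTC on Nov 1.
Varnholm is UTC−3:00: 8:57 PM − 3:00 = 5:57 PM on Nov 1.

5:57 PM on November 1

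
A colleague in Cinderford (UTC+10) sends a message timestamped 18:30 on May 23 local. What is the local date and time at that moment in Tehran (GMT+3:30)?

12:00 on May 23

In UTC: 18:30 − 10:00 = 08:30 on May 23.
Tehran is UTC+3:30: 08:30 + 3:30 = 12:00 on May 23.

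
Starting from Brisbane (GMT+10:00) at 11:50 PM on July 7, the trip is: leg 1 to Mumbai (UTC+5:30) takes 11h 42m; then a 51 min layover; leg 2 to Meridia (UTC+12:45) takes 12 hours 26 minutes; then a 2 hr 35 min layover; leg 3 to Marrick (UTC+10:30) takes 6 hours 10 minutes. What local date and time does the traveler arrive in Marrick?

Convert departure to UTC: 11:50 PM − 10:00 = 1:50 PM UTC on Jul 7.
Add 11 hours 42 minutes leg 1 → 1:32 AM UTC (Jul 8).
Add 51 minutes layover in Mumbai → 2:23 AM UTC.
Add 12 hours 26 minutes leg 2 → 2:49 PM UTC.
Add 2 hours 35 minutes layover in Meridia → 5:24 PM UTC.
Add 6 hours 10 minutes leg 3 → 11:34 PM UTC.
Marrick is UTC+10:30, so local arrival = 11:34 PM + 10:30 = 10:04 AM on Jul 9.

10:04 AM on Jul 9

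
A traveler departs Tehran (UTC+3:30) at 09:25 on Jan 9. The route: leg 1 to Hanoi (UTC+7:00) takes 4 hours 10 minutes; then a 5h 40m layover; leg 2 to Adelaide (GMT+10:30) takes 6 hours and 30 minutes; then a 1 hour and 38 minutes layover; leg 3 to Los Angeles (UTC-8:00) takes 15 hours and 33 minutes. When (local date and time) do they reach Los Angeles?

Convert departure to UTC: 09:25 − 3:30 = 05:55 UTC on Jan 9.
Add 4 hours and 10 minutes leg 1 → 10:05 UTC.
Add 5 hours and 40 minutes layover in Hanoi → 15:45 UTC.
Add 6 hours and 30 minutes leg 2 → 22:15 UTC.
Add 1 hour and 38 minutes layover in Adelaide → 23:53 UTC.
Add 15 hours 33 minutes leg 3 → 15:26 UTC (Jan 10).
Los Angeles is UTC−8:00, so local arrival = 15:26 − 8:00 = 07:26 on Jan 10.

07:26 on January 10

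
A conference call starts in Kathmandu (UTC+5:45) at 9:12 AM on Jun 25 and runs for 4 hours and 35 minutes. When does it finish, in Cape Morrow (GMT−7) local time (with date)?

Convert start to UTC: 9:12 AM − 5:45 = 3:27 AM UTC on Jun 25.
Add 4 hours 35 minutes duration → 8:02 AM UTC.
Cape Morrow is UTC−7:00, so local end time = 8:02 AM − 7:00 = 1:02 AM on Jun 25.

1:02 AM on June 25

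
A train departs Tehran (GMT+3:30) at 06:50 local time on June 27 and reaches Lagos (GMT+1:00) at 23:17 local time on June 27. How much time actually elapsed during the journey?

18 hours 57 minutes

Departure in UTC: 06:50 − 3:30 = 03:20 on Jun 27.
Arrival in UTC: 23:17 − 1:00 = 22:17 on Jun 27.
Elapsed = 22:17 − 03:20 = 18 hours 57 minutes.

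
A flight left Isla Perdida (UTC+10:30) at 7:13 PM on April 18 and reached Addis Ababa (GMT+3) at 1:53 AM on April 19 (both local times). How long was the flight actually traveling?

Departure in UTC: 7:13 PM − 10:30 = 8:43 AM on Apr 18.
Arrival in UTC: 1:53 AM − 3:00 = 10:53 PM on Apr 18.
Elapsed = 10:53 PM − 8:43 AM = 14 hours 10 minutes.

14 hours 10 minutes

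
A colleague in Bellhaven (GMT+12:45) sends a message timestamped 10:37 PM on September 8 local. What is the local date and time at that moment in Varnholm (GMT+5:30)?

In UTC: 10:37 PM − 12:45 = 9:52 AM on Sep 8.
Varnholm is UTC+5:30: 9:52 AM + 5:30 = 3:22 PM on Sep 8.

3:22 PM on Sep 8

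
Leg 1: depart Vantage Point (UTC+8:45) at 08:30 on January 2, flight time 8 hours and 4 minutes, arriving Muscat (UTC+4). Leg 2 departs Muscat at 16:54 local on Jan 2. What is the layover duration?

Convert departure to UTC: 08:30 − 8:45 = 23:45 UTC on Jan 1.
Add 8 hours 4 minutes flight time → 07:49 UTC (Jan 2).
Muscat is UTC+4:00, so local arrival = 07:49 + 4:00 = 11:49 on Jan 2.
Layover = 16:54 − 11:49 = 5 hours 5 minutes.

5 hours 5 minutes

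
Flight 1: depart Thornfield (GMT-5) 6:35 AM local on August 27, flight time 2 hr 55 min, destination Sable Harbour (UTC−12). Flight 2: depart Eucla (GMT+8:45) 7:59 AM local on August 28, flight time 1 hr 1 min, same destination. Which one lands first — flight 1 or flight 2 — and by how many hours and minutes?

Flight 1 in UTC: 6:35 AM + 5:00 = 11:35 AM on Aug 27.
+2 hours and 55 minutes → arrive 2:30 PM UTC on Aug 27.
Flight 2 in UTC: 7:59 AM − 8:45 = 11:14 PM on Aug 27.
+1 hour and 1 minute → arrive 12:15 AM UTC on Aug 28.
Flight 1 lands earlier by 9 hours 45 minutes.

the first, by 9 hours 45 minutes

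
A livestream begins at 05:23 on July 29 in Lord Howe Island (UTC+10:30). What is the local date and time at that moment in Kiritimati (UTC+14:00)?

In UTC: 05:23 − 10:30 = 18:53 on Jul 28.
Kiritimati is UTC+14:00: 18:53 + 14:00 = 08:53 on Jul 29.

08:53 on July 29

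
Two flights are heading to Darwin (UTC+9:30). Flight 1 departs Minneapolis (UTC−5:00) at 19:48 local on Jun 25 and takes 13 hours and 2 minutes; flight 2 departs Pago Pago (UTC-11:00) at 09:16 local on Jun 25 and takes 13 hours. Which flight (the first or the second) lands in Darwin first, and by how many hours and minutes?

Flight 1 in UTC: 19:48 + 5:00 = 00:48 on Jun 26.
+13 hours 2 minutes → arrive 13:50 UTC on Jun 26.
Flight 2 in UTC: 09:16 + 11:00 = 20:16 on Jun 25.
+13 hours → arrive 09:16 UTC on Jun 26.
Flight 2 lands earlier by 4 hours 34 minutes.

the second, by 4 hours 34 minutes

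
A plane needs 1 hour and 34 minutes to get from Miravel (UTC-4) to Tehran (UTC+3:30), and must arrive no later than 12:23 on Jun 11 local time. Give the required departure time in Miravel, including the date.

03:19 on June 11

Target arrival in UTC: 12:23 − 3:30 = 08:53 on Jun 11.
Subtract 1 hour 34 minutes → departure 07:19 UTC on Jun 11.
Miravel is UTC−4:00: 07:19 − 4:00 = 03:19 on Jun 11.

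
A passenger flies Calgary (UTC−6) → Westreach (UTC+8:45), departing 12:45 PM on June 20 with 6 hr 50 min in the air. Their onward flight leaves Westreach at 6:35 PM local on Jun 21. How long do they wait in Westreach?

Convert departure to UTC: 12:45 PM + 6:00 = 6:45 PM UTC on Jun 20.
Add 6 hours 50 minutes flight time → 1:35 AM UTC (Jun 21).
Westreach is UTC+8:45, so local arrival = 1:35 AM + 8:45 = 10:20 AM on Jun 21.
Layover = 6:35 PM − 10:20 AM = 8 hours 15 minutes.

8 hours 15 minutes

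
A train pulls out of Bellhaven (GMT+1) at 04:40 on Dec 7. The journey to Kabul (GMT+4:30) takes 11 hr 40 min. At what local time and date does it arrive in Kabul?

19:50 on Dec 7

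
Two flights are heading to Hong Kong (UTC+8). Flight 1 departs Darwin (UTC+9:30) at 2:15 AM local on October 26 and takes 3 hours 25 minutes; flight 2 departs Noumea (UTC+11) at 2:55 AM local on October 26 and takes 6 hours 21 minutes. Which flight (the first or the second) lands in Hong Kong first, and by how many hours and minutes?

Flight 1 in UTC: 2:15 AM − 9:30 = 4:45 PM on Oct 25.
+3 hours and 25 minutes → arrive 8:10 PM UTC on Oct 25.
Flight 2 in UTC: 2:55 AM − 11:00 = 3:55 PM on Oct 25.
+6 hours and 21 minutes → arrive 10:16 PM UTC on Oct 25.
Flight 1 lands earlier by 2 hours 6 minutes.

the first, by 2 hours 6 minutes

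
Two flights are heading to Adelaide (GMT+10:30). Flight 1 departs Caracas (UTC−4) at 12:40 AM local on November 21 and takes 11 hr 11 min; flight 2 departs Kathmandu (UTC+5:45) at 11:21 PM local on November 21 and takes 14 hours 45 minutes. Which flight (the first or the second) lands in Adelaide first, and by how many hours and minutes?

the first, by 16 hours 30 minutes

Flight 1 in UTC: 12:40 AM + 4:00 = 4:40 AM on Nov 21.
+11 hours 11 minutes → arrive 3:51 PM UTC on Nov 21.
Flight 2 in UTC: 11:21 PM − 5:45 = 5:36 PM on Nov 21.
+14 hours and 45 minutes → arrive 8:21 AM UTC on Nov 22.
Flight 1 lands earlier by 16 hours 30 minutes.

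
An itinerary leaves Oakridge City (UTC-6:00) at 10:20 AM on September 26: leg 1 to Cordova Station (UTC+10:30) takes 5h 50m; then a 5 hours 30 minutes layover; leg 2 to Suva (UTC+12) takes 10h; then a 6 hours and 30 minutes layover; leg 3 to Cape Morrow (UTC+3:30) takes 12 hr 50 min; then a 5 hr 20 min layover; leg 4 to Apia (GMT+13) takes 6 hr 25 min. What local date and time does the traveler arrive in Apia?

Convert departure to UTC: 10:20 AM + 6:00 = 4:20 PM UTC on Sep 26.
Add 5 hours and 50 minutes leg 1 → 10:10 PM UTC.
Add 5 hours and 30 minutes layover in Cordova Station → 3:40 AM UTC (Sep 27).
Add 10 hours leg 2 → 1:40 PM UTC.
Add 6 hours 30 minutes layover in Suva → 8:10 PM UTC.
Add 12 hours 50 minutes leg 3 → 9:00 AM UTC (Sep 28).
Add 5 hours and 20 minutes layover in Cape Morrow → 2:20 PM UTC.
Add 6 hours 25 minutes leg 4 → 8:45 PM UTC.
Apia is UTC+13:00, so local arrival = 8:45 PM + 13:00 = 9:45 AM on Sep 29.

9:45 AM on September 29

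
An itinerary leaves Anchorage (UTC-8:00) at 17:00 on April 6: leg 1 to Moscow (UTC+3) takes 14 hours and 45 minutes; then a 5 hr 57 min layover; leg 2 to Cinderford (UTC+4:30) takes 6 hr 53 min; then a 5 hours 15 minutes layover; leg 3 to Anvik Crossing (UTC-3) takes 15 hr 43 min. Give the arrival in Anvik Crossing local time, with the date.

Convert departure to UTC: 17:00 + 8:00 = 01:00 UTC on Apr 7.
Add 14 hours and 45 minutes leg 1 → 15:45 UTC.
Add 5 hours 57 minutes layover in Moscow → 21:42 UTC.
Add 6 hours 53 minutes leg 2 → 04:35 UTC (Apr 8).
Add 5 hours and 15 minutes layover in Cinderford → 09:50 UTC.
Add 15 hours and 43 minutes leg 3 → 01:33 UTC (Apr 9).
Anvik Crossing is UTC−3:00, so local arrival = 01:33 − 3:00 = 22:33 on Apr 8.

22:33 on Apr 8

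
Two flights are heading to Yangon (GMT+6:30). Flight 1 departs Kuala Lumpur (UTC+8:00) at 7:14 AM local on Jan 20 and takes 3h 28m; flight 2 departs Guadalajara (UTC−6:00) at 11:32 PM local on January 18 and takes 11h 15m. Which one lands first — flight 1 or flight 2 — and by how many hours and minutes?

Flight 1 in UTC: 7:14 AM − 8:00 = 11:14 PM on Jan 19.
+3 hours and 28 minutes → arrive 2:42 AM UTC on Jan 20.
Flight 2 in UTC: 11:32 PM + 6:00 = 5:32 AM on Jan 19.
+11 hours and 15 minutes → arrive 4:47 PM UTC on Jan 19.
Flight 2 lands earlier by 9 hours 55 minutes.

the second, by 9 hours 55 minutes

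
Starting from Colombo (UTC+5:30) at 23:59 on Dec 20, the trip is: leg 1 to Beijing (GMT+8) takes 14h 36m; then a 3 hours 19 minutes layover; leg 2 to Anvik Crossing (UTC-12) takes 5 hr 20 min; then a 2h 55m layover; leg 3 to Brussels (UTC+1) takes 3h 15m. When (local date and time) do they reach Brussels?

Convert departure to UTC: 23:59 − 5:30 = 18:29 UTC on Dec 20.
Add 14 hours and 36 minutes leg 1 → 09:05 UTC (Dec 21).
Add 3 hours and 19 minutes layover in Beijing → 12:24 UTC.
Add 5 hours and 20 minutes leg 2 → 17:44 UTC.
Add 2 hours 55 minutes layover in Anvik Crossing → 20:39 UTC.
Add 3 hours and 15 minutes leg 3 → 23:54 UTC.
Brussels is UTC+1:00, so local arrival = 23:54 + 1:00 = 00:54 on Dec 22.

00:54 on Dec 22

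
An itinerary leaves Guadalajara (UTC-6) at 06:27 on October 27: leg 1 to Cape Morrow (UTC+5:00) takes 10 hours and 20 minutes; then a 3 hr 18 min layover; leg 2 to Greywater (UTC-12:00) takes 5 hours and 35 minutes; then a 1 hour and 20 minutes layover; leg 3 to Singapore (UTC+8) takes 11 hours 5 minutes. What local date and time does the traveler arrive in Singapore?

04:05 on October 29

Convert departure to UTC: 06:27 + 6:00 = 12:27 UTC on Oct 27.
Add 10 hours and 20 minutes leg 1 → 22:47 UTC.
Add 3 hours and 18 minutes layover in Cape Morrow → 02:05 UTC (Oct 28).
Add 5 hours 35 minutes leg 2 → 07:40 UTC.
Add 1 hour and 20 minutes layover in Greywater → 09:00 UTC.
Add 11 hours and 5 minutes leg 3 → 20:05 UTC.
Singapore is UTC+8:00, so local arrival = 20:05 + 8:00 = 04:05 on Oct 29.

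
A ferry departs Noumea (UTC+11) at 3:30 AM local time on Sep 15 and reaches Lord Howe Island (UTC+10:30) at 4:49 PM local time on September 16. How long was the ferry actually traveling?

37 hours 49 minutes

Departure in UTC: 3:30 AM − 11:00 = 4:30 PM on Sep 14.
Arrival in UTC: 4:49 PM − 10:30 = 6:19 AM on Sep 16.
Elapsed = 6:19 AM − 4:30 PM (+2 days) = 37 hours 49 minutes.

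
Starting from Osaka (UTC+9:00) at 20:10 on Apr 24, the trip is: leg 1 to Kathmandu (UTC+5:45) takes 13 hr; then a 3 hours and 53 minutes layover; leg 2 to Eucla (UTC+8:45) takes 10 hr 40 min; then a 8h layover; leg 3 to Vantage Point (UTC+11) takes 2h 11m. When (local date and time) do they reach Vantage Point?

11:54 on April 26

Convert departure to UTC: 20:10 − 9:00 = 11:10 UTC on Apr 24.
Add 13 hours leg 1 → 00:10 UTC (Apr 25).
Add 3 hours 53 minutes layover in Kathmandu → 04:03 UTC.
Add 10 hours and 40 minutes leg 2 → 14:43 UTC.
Add 8 hours layover in Eucla → 22:43 UTC.
Add 2 hours and 11 minutes leg 3 → 00:54 UTC (Apr 26).
Vantage Point is UTC+11:00, so local arrival = 00:54 + 11:00 = 11:54 on Apr 26.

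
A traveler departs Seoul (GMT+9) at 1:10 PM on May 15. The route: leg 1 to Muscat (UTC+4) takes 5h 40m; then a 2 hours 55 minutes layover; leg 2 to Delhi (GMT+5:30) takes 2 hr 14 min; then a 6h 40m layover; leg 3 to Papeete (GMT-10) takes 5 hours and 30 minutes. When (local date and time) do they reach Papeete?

Convert departure to UTC: 1:10 PM − 9:00 = 4:10 AM UTC on May 15.
Add 5 hours 40 minutes leg 1 → 9:50 AM UTC.
Add 2 hours 55 minutes layover in Muscat → 12:45 PM UTC.
Add 2 hours and 14 minutes leg 2 → 2:59 PM UTC.
Add 6 hours 40 minutes layover in Delhi → 9:39 PM UTC.
Add 5 hours 30 minutes leg 3 → 3:09 AM UTC (May 16).
Papeete is UTC−10:00, so local arrival = 3:09 AM − 10:00 = 5:09 PM on May 15.

5:09 PM on May 15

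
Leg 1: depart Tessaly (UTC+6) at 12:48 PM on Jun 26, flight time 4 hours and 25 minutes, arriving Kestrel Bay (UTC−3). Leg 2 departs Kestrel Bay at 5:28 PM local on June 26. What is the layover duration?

Convert departure to UTC: 12:48 PM − 6:00 = 6:48 AM UTC on Jun 26.
Add 4 hours and 25 minutes flight time → 11:13 AM UTC.
Kestrel Bay is UTC−3:00, so local arrival = 11:13 AM − 3:00 = 8:13 AM on Jun 26.
Layover = 5:28 PM − 8:13 AM = 9 hours 15 minutes.

9 hours 15 minutes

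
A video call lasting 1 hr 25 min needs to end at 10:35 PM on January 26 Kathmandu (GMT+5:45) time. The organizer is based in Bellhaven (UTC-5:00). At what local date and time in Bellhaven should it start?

Target end time in UTC: 10:35 PM − 5:45 = 4:50 PM on Jan 26.
Subtract 1 hour 25 minutes → start 3:25 PM UTC on Jan 26.
Bellhaven is UTC−5:00: 3:25 PM − 5:00 = 10:25 AM on Jan 26.

10:25 AM on January 26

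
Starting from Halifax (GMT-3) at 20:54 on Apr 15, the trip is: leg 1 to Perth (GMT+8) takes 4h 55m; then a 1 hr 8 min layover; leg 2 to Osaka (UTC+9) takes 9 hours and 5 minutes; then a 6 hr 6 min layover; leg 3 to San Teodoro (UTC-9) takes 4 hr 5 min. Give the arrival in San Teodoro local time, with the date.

16:13 on Apr 16

Convert departure to UTC: 20:54 + 3:00 = 23:54 UTC on Apr 15.
Add 4 hours and 55 minutes leg 1 → 04:49 UTC (Apr 16).
Add 1 hour 8 minutes layover in Perth → 05:57 UTC.
Add 9 hours and 5 minutes leg 2 → 15:02 UTC.
Add 6 hours and 6 minutes layover in Osaka → 21:08 UTC.
Add 4 hours 5 minutes leg 3 → 01:13 UTC (Apr 17).
San Teodoro is UTC−9:00, so local arrival = 01:13 − 9:00 = 16:13 on Apr 16.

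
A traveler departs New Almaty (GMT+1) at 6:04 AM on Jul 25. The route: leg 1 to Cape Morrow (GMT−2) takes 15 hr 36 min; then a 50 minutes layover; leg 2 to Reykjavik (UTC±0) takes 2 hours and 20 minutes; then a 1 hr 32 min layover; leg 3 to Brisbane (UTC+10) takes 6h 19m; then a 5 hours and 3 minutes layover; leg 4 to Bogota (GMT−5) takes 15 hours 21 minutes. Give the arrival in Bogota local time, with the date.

11:05 PM on Jul 26

Convert departure to UTC: 6:04 AM − 1:00 = 5:04 AM UTC on Jul 25.
Add 15 hours and 36 minutes leg 1 → 8:40 PM UTC.
Add 50 minutes layover in Cape Morrow → 9:30 PM UTC.
Add 2 hours and 20 minutes leg 2 → 11:50 PM UTC.
Add 1 hour 32 minutes layover in Reykjavik → 1:22 AM UTC (Jul 26).
Add 6 hours and 19 minutes leg 3 → 7:41 AM UTC.
Add 5 hours 3 minutes layover in Brisbane → 12:44 PM UTC.
Add 15 hours 21 minutes leg 4 → 4:05 AM UTC (Jul 27).
Bogota is UTC−5:00, so local arrival = 4:05 AM − 5:00 = 11:05 PM on Jul 26.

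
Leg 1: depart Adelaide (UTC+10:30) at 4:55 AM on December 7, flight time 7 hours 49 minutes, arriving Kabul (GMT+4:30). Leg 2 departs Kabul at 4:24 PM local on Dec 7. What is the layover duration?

Convert departure to UTC: 4:55 AM − 10:30 = 6:25 PM UTC on Dec 6.
Add 7 hours and 49 minutes flight time → 2:14 AM UTC (Dec 7).
Kabul is UTC+4:30, so local arrival = 2:14 AM + 4:30 = 6:44 AM on Dec 7.
Layover = 4:24 PM − 6:44 AM = 9 hours 40 minutes.

9 hours 40 minutes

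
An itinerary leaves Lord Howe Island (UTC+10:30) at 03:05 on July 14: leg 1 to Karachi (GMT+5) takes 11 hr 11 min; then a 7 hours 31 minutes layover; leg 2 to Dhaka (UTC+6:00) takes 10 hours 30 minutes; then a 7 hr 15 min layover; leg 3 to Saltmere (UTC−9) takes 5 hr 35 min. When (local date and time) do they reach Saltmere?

01:37 on Jul 15

Convert departure to UTC: 03:05 − 10:30 = 16:35 UTC on Jul 13.
Add 11 hours and 11 minutes leg 1 → 03:46 UTC (Jul 14).
Add 7 hours 31 minutes layover in Karachi → 11:17 UTC.
Add 10 hours and 30 minutes leg 2 → 21:47 UTC.
Add 7 hours 15 minutes layover in Dhaka → 05:02 UTC (Jul 15).
Add 5 hours 35 minutes leg 3 → 10:37 UTC.
Saltmere is UTC−9:00, so local arrival = 10:37 − 9:00 = 01:37 on Jul 15.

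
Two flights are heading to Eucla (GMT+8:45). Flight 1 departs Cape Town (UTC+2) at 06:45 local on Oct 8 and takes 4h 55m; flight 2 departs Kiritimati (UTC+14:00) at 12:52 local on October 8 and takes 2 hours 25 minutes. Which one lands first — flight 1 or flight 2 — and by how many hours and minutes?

the second, by 8 hours 23 minutes

Flight 1 in UTC: 06:45 − 2:00 = 04:45 on Oct 8.
+4 hours 55 minutes → arrive 09:40 UTC on Oct 8.
Flight 2 in UTC: 12:52 − 14:00 = 22:52 on Oct 7.
+2 hours 25 minutes → arrive 01:17 UTC on Oct 8.
Flight 2 lands earlier by 8 hours 23 minutes.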